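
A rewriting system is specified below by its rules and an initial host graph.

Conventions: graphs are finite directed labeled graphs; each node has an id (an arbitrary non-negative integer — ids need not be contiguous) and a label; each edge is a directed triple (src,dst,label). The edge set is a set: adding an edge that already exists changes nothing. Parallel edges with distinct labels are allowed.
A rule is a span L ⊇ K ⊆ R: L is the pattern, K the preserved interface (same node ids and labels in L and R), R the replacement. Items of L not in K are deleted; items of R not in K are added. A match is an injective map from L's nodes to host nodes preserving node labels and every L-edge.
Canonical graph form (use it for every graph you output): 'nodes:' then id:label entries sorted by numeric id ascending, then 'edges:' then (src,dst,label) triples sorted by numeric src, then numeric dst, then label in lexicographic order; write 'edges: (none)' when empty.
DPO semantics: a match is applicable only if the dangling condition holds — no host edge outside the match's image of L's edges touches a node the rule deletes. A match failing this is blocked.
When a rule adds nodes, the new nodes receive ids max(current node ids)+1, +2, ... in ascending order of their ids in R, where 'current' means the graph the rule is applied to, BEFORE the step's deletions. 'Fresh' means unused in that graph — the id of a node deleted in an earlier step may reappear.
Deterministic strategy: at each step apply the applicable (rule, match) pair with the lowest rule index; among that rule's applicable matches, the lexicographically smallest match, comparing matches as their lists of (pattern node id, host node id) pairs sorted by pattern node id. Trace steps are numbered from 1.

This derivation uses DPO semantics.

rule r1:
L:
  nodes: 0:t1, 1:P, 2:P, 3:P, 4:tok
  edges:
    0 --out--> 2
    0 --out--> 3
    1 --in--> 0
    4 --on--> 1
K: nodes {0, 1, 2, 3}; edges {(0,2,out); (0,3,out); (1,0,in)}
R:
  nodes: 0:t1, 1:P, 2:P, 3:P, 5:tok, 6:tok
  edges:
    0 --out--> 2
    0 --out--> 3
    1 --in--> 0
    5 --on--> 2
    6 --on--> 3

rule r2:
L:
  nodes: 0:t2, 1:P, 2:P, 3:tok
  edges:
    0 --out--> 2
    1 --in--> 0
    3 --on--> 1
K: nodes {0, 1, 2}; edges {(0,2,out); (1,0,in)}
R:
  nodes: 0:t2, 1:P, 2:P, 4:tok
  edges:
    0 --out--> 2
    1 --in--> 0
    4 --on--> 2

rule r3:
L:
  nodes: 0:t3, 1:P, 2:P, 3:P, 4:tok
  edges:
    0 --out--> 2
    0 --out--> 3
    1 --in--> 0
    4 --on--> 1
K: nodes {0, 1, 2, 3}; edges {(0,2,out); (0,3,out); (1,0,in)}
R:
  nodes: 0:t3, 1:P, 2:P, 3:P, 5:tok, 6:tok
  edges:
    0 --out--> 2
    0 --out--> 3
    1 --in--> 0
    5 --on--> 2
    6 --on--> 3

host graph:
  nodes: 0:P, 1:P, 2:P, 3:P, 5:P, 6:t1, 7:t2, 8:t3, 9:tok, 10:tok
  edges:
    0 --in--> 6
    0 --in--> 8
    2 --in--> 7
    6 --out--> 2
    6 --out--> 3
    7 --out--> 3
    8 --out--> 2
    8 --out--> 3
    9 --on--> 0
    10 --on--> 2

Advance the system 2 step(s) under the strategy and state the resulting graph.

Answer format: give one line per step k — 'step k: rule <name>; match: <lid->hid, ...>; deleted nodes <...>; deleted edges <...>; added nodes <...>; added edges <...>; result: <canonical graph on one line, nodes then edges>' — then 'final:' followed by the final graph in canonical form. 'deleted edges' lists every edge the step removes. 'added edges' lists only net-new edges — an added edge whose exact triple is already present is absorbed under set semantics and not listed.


step 1: rule r1; match: 0->6, 1->0, 2->2, 3->3, 4->9; deleted nodes 9; deleted edges (9,0,on); added nodes 11, 12; added edges (11,2,on); (12,3,on); result: nodes: 0:P, 1:P, 2:P, 3:P, 5:P, 6:t1, 7:t2, 8:t3, 10:tok, 11:tok, 12:tok edges: (0,6,in); (0,8,in); (2,7,in); (6,2,out); (6,3,out); (7,3,out); (8,2,out); (8,3,out); (10,2,on); (11,2,on); (12,3,on)
step 2: rule r2; match: 0->7, 1->2, 2->3, 3->10; deleted nodes 10; deleted edges (10,2,on); added nodes 13; added edges (13,3,on); result: nodes: 0:P, 1:P, 2:P, 3:P, 5:P, 6:t1, 7:t2, 8:t3, 11:tok, 12:tok, 13:tok edges: (0,6,in); (0,8,in); (2,7,in); (6,2,out); (6,3,out); (7,3,out); (8,2,out); (8,3,out); (11,2,on); (12,3,on); (13,3,on)
final:
nodes: 0:P, 1:P, 2:P, 3:P, 5:P, 6:t1, 7:t2, 8:t3, 11:tok, 12:tok, 13:tok
edges: (0,6,in); (0,8,in); (2,7,in); (6,2,out); (6,3,out); (7,3,out); (8,2,out); (8,3,out); (11,2,on); (12,3,on); (13,3,on)


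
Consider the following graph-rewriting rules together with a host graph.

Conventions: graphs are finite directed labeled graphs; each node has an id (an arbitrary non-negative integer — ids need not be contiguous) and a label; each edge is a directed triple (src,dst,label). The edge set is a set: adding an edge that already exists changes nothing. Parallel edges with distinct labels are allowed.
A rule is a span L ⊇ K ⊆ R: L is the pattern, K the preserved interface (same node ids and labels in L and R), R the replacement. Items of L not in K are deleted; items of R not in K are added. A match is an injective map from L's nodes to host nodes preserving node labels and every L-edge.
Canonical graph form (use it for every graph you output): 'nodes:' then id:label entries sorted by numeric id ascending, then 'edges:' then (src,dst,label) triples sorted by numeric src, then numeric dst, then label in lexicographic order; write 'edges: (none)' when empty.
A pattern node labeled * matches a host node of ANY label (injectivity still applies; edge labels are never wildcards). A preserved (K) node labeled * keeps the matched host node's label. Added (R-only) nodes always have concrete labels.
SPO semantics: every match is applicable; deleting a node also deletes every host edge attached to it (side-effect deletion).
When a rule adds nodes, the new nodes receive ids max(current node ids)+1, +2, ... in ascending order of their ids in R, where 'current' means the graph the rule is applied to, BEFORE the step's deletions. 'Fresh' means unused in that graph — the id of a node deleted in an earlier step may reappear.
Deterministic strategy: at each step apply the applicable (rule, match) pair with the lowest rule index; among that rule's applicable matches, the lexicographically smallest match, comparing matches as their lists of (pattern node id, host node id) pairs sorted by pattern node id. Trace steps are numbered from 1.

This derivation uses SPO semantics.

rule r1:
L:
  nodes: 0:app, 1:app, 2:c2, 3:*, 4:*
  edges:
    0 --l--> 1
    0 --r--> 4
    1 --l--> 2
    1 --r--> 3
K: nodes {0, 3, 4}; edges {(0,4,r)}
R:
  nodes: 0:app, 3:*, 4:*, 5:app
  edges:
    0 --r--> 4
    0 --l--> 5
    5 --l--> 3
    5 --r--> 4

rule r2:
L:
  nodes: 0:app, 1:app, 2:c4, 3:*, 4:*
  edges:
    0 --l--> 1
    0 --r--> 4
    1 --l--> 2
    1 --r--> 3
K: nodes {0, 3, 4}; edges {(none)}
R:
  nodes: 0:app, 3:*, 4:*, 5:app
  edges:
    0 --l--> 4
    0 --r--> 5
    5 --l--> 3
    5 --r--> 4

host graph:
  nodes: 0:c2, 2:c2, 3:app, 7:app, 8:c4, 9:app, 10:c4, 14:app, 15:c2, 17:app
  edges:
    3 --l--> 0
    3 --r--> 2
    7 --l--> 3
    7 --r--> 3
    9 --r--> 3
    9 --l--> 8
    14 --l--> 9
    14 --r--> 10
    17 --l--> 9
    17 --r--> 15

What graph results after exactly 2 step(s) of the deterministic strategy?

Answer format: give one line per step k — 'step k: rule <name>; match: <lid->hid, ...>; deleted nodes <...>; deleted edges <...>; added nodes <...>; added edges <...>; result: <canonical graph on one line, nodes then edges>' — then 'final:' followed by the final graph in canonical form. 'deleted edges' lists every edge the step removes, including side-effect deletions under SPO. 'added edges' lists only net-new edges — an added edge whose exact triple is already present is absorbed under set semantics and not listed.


step 1: rule r2; match: 0->14, 1->9, 2->8, 3->3, 4->10; deleted nodes 8, 9; deleted edges (9,3,r); (9,8,l); (14,9,l); (14,10,r); (17,9,l); added nodes 18; added edges (14,10,l); (14,18,r); (18,3,l); (18,10,r); result: nodes: 0:c2, 2:c2, 3:app, 7:app, 10:c4, 14:app, 15:c2, 17:app, 18:app edges: (3,0,l); (3,2,r); (7,3,l); (7,3,r); (14,10,l); (14,18,r); (17,15,r); (18,3,l); (18,10,r)
step 2: rule r1; match: 0->18, 1->3, 2->0, 3->2, 4->10; deleted nodes 0, 3; deleted edges (3,0,l); (3,2,r); (7,3,l); (7,3,r); (18,3,l); added nodes 19; added edges (18,19,l); (19,2,l); (19,10,r); result: nodes: 2:c2, 7:app, 10:c4, 14:app, 15:c2, 17:app, 18:app, 19:app edges: (14,10,l); (14,18,r); (17,15,r); (18,10,r); (18,19,l); (19,2,l); (19,10,r)
final:
nodes: 2:c2, 7:app, 10:c4, 14:app, 15:c2, 17:app, 18:app, 19:app
edges: (14,10,l); (14,18,r); (17,15,r); (18,10,r); (18,19,l); (19,2,l); (19,10,r)


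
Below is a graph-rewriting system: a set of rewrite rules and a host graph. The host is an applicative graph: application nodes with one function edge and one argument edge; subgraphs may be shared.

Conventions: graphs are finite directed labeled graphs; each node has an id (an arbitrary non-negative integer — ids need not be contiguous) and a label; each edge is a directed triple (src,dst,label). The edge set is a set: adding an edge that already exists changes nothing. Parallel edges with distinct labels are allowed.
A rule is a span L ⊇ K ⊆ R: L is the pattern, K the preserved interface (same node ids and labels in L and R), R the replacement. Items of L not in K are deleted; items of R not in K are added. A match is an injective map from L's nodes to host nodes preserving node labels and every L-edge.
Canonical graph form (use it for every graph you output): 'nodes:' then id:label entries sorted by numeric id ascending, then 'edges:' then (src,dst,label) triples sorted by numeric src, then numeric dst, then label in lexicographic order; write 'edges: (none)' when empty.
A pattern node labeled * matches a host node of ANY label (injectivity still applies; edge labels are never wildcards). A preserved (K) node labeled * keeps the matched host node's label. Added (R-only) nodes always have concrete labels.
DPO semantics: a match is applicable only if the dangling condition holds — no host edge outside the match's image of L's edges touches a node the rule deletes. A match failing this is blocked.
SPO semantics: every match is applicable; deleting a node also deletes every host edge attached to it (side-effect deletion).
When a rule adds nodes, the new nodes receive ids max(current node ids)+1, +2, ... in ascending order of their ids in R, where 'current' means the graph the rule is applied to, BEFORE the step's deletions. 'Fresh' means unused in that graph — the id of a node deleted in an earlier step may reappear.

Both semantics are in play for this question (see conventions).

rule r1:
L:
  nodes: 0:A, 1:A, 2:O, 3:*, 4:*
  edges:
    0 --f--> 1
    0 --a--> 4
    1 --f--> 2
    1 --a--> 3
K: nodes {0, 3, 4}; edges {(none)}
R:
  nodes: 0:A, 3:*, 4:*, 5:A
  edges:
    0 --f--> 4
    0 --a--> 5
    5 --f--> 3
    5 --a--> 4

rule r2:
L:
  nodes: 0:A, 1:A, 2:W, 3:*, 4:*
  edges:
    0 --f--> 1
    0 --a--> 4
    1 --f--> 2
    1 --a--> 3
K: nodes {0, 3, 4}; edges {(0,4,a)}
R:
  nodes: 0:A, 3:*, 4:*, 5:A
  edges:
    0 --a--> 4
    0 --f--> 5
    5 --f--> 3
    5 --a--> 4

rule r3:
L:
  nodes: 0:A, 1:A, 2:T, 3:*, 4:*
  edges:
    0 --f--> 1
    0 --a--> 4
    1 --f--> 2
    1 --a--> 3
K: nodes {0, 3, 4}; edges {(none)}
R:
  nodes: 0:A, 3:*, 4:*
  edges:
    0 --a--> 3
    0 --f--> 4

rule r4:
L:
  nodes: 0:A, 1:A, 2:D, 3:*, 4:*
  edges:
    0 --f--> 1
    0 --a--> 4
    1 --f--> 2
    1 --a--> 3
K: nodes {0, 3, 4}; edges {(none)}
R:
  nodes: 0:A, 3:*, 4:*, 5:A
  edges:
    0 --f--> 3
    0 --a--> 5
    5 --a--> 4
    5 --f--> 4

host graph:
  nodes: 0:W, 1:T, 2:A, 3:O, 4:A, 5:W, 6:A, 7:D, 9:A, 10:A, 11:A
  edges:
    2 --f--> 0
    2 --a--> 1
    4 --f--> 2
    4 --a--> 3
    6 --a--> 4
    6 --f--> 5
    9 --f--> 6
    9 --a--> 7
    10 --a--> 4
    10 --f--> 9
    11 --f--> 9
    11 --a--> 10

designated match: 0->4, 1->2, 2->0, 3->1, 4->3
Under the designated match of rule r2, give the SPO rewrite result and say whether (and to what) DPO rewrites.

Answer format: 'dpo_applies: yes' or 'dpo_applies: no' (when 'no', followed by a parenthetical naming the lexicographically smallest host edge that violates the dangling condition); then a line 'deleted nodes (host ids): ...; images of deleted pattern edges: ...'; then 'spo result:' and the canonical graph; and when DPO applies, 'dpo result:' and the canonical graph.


dpo_applies: yes
deleted nodes (host ids): 0, 2; images of deleted pattern edges: (2,0,f); (2,1,a); (4,2,f)
spo result:
nodes: 1:T, 3:O, 4:A, 5:W, 6:A, 7:D, 9:A, 10:A, 11:A, 12:A
edges: (4,3,a); (4,12,f); (6,4,a); (6,5,f); (9,6,f); (9,7,a); (10,4,a); (10,9,f); (11,9,f); (11,10,a); (12,1,f); (12,3,a)
dpo result:
nodes: 1:T, 3:O, 4:A, 5:W, 6:A, 7:D, 9:A, 10:A, 11:A, 12:A
edges: (4,3,a); (4,12,f); (6,4,a); (6,5,f); (9,6,f); (9,7,a); (10,4,a); (10,9,f); (11,9,f); (11,10,a); (12,1,f); (12,3,a)


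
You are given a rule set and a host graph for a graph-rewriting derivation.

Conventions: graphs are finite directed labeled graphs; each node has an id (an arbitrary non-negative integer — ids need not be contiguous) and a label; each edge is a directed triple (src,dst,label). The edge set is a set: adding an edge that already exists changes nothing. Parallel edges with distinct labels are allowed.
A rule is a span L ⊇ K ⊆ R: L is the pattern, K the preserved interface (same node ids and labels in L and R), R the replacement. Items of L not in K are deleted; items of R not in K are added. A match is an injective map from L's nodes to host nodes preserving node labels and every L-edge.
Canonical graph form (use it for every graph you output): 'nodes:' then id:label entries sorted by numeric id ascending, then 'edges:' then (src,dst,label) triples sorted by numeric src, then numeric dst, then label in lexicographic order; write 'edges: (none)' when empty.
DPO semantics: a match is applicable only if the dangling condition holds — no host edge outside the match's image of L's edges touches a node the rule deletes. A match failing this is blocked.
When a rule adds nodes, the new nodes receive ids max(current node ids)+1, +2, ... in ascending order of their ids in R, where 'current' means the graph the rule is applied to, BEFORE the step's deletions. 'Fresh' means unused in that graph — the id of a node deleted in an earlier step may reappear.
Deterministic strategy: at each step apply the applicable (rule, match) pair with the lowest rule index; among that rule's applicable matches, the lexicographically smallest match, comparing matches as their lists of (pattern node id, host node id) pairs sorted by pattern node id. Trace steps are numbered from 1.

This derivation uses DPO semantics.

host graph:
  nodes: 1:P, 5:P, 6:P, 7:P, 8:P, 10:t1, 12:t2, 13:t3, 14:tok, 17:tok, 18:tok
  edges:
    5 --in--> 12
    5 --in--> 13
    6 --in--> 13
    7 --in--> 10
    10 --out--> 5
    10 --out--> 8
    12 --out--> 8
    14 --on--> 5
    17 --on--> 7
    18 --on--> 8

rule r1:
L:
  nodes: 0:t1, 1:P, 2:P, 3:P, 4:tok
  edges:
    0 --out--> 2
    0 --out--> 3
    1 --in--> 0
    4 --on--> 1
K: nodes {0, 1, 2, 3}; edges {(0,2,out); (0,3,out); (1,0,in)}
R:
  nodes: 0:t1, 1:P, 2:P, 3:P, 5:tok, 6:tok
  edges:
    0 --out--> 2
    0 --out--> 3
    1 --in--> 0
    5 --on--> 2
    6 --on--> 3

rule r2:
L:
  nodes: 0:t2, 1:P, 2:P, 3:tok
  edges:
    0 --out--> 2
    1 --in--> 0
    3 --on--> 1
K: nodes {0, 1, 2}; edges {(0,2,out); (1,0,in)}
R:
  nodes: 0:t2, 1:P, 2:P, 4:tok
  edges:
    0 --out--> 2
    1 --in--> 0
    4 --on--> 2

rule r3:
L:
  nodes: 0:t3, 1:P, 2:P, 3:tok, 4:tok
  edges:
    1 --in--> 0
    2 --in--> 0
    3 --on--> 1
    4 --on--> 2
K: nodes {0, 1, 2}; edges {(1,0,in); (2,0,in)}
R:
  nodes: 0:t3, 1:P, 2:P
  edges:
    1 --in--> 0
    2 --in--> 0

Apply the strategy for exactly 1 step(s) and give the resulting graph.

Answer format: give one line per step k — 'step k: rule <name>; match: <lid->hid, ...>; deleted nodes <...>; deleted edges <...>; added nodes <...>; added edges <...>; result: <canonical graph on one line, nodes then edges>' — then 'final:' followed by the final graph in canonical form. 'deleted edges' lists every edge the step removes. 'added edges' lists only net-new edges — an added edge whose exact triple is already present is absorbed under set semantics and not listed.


step 1: rule r1; match: 0->10, 1->7, 2->5, 3->8, 4->17; deleted nodes 17; deleted edges (17,7,on); added nodes 19, 20; added edges (19,5,on); (20,8,on); result: nodes: 1:P, 5:P, 6:P, 7:P, 8:P, 10:t1, 12:t2, 13:t3, 14:tok, 18:tok, 19:tok, 20:tok edges: (5,12,in); (5,13,in); (6,13,in); (7,10,in); (10,5,out); (10,8,out); (12,8,out); (14,5,on); (18,8,on); (19,5,on); (20,8,on)
final:
nodes: 1:P, 5:P, 6:P, 7:P, 8:P, 10:t1, 12:t2, 13:t3, 14:tok, 18:tok, 19:tok, 20:tok
edges: (5,12,in); (5,13,in); (6,13,in); (7,10,in); (10,5,out); (10,8,out); (12,8,out); (14,5,on); (18,8,on); (19,5,on); (20,8,on)


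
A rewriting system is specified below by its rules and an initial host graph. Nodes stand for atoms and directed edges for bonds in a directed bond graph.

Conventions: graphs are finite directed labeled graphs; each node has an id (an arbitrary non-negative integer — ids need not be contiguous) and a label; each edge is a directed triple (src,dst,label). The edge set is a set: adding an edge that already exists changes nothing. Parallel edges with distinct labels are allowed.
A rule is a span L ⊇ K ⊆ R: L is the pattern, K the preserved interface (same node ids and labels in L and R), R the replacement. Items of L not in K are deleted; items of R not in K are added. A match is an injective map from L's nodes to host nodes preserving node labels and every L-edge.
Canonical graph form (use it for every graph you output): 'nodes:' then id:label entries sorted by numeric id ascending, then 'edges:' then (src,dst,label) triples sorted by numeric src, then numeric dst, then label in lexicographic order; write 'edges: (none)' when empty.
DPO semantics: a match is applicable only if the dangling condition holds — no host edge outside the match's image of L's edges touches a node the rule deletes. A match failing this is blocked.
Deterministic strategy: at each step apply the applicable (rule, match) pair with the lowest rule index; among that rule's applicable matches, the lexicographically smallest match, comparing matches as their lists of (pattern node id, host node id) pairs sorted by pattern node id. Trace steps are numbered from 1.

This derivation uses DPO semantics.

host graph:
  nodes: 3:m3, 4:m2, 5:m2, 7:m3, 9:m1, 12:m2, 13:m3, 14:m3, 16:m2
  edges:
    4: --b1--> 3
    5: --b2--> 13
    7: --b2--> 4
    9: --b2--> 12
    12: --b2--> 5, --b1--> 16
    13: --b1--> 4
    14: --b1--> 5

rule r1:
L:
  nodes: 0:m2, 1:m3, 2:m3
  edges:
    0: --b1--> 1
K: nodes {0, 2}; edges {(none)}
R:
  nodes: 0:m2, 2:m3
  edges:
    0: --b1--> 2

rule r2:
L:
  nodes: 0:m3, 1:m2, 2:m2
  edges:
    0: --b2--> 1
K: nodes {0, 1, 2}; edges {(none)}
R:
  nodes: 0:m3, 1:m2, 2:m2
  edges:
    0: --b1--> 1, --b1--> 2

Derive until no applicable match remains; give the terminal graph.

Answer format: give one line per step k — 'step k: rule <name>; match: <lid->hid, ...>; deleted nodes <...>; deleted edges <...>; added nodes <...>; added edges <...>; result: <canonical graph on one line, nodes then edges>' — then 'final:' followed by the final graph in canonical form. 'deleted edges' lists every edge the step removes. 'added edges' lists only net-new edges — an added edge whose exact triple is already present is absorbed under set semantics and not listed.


step 1: rule r1; match: 0->4, 1->3, 2->7; deleted nodes 3; deleted edges (4,3,b1); added nodes (none); added edges (4,7,b1); result: nodes: 4:m2, 5:m2, 7:m3, 9:m1, 12:m2, 13:m3, 14:m3, 16:m2 edges: (4,7,b1); (5,13,b2); (7,4,b2); (9,12,b2); (12,5,b2); (12,16,b1); (13,4,b1); (14,5,b1)
step 2: rule r2; match: 0->7, 1->4, 2->5; deleted nodes (none); deleted edges (7,4,b2); added nodes (none); added edges (7,4,b1); (7,5,b1); result: nodes: 4:m2, 5:m2, 7:m3, 9:m1, 12:m2, 13:m3, 14:m3, 16:m2 edges: (4,7,b1); (5,13,b2); (7,4,b1); (7,5,b1); (9,12,b2); (12,5,b2); (12,16,b1); (13,4,b1); (14,5,b1)
final:
nodes: 4:m2, 5:m2, 7:m3, 9:m1, 12:m2, 13:m3, 14:m3, 16:m2
edges: (4,7,b1); (5,13,b2); (7,4,b1); (7,5,b1); (9,12,b2); (12,5,b2); (12,16,b1); (13,4,b1); (14,5,b1)


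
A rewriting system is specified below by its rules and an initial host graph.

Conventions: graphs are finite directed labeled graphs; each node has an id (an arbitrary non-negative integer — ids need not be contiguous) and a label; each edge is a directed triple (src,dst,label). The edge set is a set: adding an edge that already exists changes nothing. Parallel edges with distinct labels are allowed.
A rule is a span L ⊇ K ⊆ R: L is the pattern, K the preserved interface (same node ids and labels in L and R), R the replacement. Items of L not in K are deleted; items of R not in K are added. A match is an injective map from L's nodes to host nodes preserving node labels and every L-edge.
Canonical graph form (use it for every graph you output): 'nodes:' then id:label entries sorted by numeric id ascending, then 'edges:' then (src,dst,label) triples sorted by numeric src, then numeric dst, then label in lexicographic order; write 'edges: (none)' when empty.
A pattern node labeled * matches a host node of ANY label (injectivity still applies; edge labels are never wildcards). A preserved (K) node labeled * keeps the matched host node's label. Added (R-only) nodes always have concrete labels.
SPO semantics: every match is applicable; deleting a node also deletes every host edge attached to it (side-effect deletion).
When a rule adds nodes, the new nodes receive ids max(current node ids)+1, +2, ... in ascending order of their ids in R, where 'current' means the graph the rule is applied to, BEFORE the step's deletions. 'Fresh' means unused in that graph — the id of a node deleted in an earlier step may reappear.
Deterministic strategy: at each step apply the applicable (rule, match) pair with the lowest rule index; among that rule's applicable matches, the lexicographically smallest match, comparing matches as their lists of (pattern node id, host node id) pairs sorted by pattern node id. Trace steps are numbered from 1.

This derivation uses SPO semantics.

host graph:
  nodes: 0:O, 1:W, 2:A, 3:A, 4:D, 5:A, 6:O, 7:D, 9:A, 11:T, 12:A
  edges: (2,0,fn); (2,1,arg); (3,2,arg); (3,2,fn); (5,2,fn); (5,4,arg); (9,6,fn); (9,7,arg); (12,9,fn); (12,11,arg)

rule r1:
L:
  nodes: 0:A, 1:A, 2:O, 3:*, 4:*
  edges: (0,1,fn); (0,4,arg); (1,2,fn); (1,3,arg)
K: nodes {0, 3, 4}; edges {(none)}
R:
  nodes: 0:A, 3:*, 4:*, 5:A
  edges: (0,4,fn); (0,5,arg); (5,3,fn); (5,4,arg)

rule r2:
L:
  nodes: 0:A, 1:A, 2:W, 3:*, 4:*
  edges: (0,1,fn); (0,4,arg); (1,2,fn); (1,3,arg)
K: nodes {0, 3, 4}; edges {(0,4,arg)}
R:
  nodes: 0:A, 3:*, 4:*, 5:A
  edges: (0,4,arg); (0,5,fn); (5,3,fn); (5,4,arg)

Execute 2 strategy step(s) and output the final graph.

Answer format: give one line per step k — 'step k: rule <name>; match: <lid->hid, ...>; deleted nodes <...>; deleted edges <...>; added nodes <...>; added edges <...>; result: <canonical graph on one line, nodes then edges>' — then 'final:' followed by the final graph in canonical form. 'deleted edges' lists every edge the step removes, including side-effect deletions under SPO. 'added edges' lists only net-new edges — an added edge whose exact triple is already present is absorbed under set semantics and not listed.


step 1: rule r1; match: 0->5, 1->2, 2->0, 3->1, 4->4; deleted nodes 0, 2; deleted edges (2,0,fn); (2,1,arg); (3,2,arg); (3,2,fn); (5,2,fn); (5,4,arg); added nodes 13; added edges (5,4,fn); (5,13,arg); (13,1,fn); (13,4,arg); result: nodes: 1:W, 3:A, 4:D, 5:A, 6:O, 7:D, 9:A, 11:T, 12:A, 13:A edges: (5,4,fn); (5,13,arg); (9,6,fn); (9,7,arg); (12,9,fn); (12,11,arg); (13,1,fn); (13,4,arg)
step 2: rule r1; match: 0->12, 1->9, 2->6, 3->7, 4->11; deleted nodes 6, 9; deleted edges (9,6,fn); (9,7,arg); (12,9,fn); (12,11,arg); added nodes 14; added edges (12,11,fn); (12,14,arg); (14,7,fn); (14,11,arg); result: nodes: 1:W, 3:A, 4:D, 5:A, 7:D, 11:T, 12:A, 13:A, 14:A edges: (5,4,fn); (5,13,arg); (12,11,fn); (12,14,arg); (13,1,fn); (13,4,arg); (14,7,fn); (14,11,arg)
final:
nodes: 1:W, 3:A, 4:D, 5:A, 7:D, 11:T, 12:A, 13:A, 14:A
edges: (5,4,fn); (5,13,arg); (12,11,fn); (12,14,arg); (13,1,fn); (13,4,arg); (14,7,fn); (14,11,arg)


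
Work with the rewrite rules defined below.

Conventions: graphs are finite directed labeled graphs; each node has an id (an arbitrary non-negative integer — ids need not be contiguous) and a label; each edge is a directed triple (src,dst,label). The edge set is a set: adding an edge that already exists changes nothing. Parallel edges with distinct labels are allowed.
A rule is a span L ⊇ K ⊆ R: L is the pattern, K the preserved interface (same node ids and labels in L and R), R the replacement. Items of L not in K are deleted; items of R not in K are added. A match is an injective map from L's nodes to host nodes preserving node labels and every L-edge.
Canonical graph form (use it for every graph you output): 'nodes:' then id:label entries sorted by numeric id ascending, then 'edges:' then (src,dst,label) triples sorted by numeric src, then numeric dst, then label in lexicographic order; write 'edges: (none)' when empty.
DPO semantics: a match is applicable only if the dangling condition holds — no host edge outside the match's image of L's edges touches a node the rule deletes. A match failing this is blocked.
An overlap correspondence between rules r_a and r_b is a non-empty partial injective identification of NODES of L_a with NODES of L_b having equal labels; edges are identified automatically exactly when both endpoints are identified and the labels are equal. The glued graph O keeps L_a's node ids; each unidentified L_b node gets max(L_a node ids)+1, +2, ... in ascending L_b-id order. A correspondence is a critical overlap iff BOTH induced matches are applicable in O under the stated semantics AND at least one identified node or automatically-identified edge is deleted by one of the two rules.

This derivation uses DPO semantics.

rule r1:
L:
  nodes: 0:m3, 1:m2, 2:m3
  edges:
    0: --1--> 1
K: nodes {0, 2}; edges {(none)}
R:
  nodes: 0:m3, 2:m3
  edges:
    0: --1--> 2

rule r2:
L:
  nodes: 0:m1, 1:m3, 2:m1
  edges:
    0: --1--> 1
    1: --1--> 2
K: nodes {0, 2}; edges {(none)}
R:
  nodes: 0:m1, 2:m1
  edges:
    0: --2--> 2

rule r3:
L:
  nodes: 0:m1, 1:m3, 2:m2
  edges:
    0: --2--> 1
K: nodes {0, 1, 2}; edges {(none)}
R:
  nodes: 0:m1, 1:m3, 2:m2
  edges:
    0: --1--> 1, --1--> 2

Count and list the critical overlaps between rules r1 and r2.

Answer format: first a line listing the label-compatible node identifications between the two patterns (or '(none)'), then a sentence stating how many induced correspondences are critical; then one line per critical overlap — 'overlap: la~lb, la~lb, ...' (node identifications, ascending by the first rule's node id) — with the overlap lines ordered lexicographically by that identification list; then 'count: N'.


label-compatible node identifications between L(r1) and L(r2): 0~1, 2~1
1 of the induced correspondences is a critical overlap of r1 and r2.
overlap: 2~1
count: 1


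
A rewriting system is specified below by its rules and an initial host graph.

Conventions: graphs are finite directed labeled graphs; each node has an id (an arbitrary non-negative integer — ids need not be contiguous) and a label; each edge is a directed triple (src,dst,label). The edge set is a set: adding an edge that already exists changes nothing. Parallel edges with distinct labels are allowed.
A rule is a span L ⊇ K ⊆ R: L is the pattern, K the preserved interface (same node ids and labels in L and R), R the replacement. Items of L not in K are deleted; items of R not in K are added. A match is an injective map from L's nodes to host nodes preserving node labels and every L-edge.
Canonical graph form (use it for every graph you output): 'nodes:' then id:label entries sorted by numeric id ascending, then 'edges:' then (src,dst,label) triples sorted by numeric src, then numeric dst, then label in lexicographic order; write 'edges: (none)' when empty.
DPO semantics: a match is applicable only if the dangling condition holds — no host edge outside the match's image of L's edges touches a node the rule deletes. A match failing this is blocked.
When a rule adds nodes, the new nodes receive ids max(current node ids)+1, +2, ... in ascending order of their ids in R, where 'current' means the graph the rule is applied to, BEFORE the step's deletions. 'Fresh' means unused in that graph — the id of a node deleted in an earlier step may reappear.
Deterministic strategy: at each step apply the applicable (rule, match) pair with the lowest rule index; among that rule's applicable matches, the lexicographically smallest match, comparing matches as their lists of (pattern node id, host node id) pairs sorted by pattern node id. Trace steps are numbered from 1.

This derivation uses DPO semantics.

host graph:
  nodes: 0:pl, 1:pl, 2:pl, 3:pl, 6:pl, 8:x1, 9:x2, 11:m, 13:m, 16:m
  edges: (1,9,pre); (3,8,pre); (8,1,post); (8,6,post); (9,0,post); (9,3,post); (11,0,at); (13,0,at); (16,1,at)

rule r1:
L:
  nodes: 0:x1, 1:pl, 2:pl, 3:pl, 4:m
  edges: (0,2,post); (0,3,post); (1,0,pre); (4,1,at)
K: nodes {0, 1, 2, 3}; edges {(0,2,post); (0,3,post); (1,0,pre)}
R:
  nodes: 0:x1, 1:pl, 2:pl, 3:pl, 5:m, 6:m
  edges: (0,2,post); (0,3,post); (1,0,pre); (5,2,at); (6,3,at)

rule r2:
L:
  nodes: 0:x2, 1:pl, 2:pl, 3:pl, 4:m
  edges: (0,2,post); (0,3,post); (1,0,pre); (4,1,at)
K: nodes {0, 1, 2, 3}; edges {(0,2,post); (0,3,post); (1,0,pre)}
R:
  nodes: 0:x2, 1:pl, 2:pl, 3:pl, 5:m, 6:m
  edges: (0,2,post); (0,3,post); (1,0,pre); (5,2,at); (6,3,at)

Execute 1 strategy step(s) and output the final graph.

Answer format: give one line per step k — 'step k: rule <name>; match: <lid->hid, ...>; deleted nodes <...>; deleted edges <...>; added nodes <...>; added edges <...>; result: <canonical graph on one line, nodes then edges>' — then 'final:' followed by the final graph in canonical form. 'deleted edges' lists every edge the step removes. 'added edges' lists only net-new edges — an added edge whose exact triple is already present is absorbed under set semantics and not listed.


step 1: rule r2; match: 0->9, 1->1, 2->0, 3->3, 4->16; deleted nodes 16; deleted edges (16,1,at); added nodes 17, 18; added edges (17,0,at); (18,3,at); result: nodes: 0:pl, 1:pl, 2:pl, 3:pl, 6:pl, 8:x1, 9:x2, 11:m, 13:m, 17:m, 18:m edges: (1,9,pre); (3,8,pre); (8,1,post); (8,6,post); (9,0,post); (9,3,post); (11,0,at); (13,0,at); (17,0,at); (18,3,at)
final:
nodes: 0:pl, 1:pl, 2:pl, 3:pl, 6:pl, 8:x1, 9:x2, 11:m, 13:m, 17:m, 18:m
edges: (1,9,pre); (3,8,pre); (8,1,post); (8,6,post); (9,0,post); (9,3,post); (11,0,at); (13,0,at); (17,0,at); (18,3,at)


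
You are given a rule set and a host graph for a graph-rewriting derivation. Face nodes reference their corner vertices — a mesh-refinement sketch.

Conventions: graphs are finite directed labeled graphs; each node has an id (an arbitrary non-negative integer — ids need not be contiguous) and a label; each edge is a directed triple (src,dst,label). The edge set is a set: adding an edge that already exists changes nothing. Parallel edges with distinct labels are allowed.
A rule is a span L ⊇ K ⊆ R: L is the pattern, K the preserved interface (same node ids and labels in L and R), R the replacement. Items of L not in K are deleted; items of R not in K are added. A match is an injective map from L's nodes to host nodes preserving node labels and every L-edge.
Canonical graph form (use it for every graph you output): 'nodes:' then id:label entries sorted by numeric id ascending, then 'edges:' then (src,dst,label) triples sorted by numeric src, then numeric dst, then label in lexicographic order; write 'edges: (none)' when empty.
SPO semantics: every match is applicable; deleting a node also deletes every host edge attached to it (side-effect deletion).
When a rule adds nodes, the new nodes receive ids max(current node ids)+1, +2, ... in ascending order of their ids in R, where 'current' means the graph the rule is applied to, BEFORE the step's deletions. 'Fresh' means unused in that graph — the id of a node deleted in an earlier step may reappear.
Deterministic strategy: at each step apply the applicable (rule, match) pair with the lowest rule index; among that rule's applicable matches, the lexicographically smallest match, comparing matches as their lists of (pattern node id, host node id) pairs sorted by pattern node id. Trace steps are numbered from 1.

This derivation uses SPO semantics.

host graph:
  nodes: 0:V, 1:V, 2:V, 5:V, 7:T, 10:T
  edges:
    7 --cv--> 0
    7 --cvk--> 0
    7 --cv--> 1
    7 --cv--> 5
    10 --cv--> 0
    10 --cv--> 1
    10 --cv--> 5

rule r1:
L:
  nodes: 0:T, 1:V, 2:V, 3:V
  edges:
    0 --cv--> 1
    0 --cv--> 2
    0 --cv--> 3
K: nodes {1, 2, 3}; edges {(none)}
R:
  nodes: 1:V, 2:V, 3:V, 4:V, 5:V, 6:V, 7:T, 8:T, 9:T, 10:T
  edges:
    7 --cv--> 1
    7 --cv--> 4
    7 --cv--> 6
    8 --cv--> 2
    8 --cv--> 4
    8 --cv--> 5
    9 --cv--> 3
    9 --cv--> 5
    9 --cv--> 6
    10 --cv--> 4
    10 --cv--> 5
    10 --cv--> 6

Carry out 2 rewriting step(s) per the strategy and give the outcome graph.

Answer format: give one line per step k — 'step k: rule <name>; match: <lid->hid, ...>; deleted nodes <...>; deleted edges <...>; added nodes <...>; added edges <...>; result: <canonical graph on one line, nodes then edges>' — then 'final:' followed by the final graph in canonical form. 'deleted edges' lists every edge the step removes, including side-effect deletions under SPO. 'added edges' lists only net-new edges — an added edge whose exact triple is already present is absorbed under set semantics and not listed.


step 1: rule r1; match: 0->7, 1->0, 2->1, 3->5; deleted nodes 7; deleted edges (7,0,cv); (7,0,cvk); (7,1,cv); (7,5,cv); added nodes 11, 12, 13, 14, 15, 16, 17; added edges (14,0,cv); (14,11,cv); (14,13,cv); (15,1,cv); (15,11,cv); (15,12,cv); (16,5,cv); (16,12,cv); (16,13,cv); (17,11,cv); (17,12,cv); (17,13,cv); result: nodes: 0:V, 1:V, 2:V, 5:V, 10:T, 11:V, 12:V, 13:V, 14:T, 15:T, 16:T, 17:T edges: (10,0,cv); (10,1,cv); (10,5,cv); (14,0,cv); (14,11,cv); (14,13,cv); (15,1,cv); (15,11,cv); (15,12,cv); (16,5,cv); (16,12,cv); (16,13,cv); (17,11,cv); (17,12,cv); (17,13,cv)
step 2: rule r1; match: 0->10, 1->0, 2->1, 3->5; deleted nodes 10; deleted edges (10,0,cv); (10,1,cv); (10,5,cv); added nodes 18, 19, 20, 21, 22, 23, 24; added edges (21,0,cv); (21,18,cv); (21,20,cv); (22,1,cv); (22,18,cv); (22,19,cv); (23,5,cv); (23,19,cv); (23,20,cv); (24,18,cv); (24,19,cv); (24,20,cv); result: nodes: 0:V, 1:V, 2:V, 5:V, 11:V, 12:V, 13:V, 14:T, 15:T, 16:T, 17:T, 18:V, 19:V, 20:V, 21:T, 22:T, 23:T, 24:T edges: (14,0,cv); (14,11,cv); (14,13,cv); (15,1,cv); (15,11,cv); (15,12,cv); (16,5,cv); (16,12,cv); (16,13,cv); (17,11,cv); (17,12,cv); (17,13,cv); (21,0,cv); (21,18,cv); (21,20,cv); (22,1,cv); (22,18,cv); (22,19,cv); (23,5,cv); (23,19,cv); (23,20,cv); (24,18,cv); (24,19,cv); (24,20,cv)
final:
nodes: 0:V, 1:V, 2:V, 5:V, 11:V, 12:V, 13:V, 14:T, 15:T, 16:T, 17:T, 18:V, 19:V, 20:V, 21:T, 22:T, 23:T, 24:T
edges: (14,0,cv); (14,11,cv); (14,13,cv); (15,1,cv); (15,11,cv); (15,12,cv); (16,5,cv); (16,12,cv); (16,13,cv); (17,11,cv); (17,12,cv); (17,13,cv); (21,0,cv); (21,18,cv); (21,20,cv); (22,1,cv); (22,18,cv); (22,19,cv); (23,5,cv); (23,19,cv); (23,20,cv); (24,18,cv); (24,19,cv); (24,20,cv)


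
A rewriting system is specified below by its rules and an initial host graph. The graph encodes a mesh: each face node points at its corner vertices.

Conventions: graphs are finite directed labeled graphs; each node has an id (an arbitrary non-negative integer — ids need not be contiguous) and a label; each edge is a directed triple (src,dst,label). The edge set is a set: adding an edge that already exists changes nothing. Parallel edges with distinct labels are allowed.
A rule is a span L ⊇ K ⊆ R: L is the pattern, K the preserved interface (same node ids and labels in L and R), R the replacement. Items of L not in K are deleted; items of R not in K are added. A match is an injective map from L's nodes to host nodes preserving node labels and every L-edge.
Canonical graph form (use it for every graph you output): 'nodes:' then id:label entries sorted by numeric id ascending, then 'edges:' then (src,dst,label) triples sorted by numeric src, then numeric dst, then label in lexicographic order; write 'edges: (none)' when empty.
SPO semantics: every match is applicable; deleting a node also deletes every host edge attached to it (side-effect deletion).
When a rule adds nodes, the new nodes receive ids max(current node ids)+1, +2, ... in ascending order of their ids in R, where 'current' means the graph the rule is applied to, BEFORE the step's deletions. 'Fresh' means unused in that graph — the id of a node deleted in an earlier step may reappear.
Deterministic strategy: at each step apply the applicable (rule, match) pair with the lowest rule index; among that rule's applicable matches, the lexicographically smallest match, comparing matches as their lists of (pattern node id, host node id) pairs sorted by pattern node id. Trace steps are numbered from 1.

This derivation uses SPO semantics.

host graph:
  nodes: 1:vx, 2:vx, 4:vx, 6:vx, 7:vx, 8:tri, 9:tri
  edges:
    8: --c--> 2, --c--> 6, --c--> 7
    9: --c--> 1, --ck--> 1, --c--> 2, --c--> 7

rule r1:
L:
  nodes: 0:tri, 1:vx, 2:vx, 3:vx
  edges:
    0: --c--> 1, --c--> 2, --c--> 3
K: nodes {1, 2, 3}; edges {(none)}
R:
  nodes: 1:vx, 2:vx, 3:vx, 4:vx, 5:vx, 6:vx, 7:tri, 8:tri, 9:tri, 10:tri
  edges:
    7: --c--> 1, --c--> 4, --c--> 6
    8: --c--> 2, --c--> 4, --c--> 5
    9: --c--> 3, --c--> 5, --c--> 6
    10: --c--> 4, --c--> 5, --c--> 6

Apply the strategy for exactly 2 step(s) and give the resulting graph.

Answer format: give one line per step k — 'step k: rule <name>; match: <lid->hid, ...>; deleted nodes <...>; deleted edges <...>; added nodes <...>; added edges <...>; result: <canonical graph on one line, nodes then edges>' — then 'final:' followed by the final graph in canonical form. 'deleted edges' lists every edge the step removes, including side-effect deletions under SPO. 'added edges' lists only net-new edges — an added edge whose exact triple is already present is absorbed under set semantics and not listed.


step 1: rule r1; match: 0->8, 1->2, 2->6, 3->7; deleted nodes 8; deleted edges (8,2,c); (8,6,c); (8,7,c); added nodes 10, 11, 12, 13, 14, 15, 16; added edges (13,2,c); (13,10,c); (13,12,c); (14,6,c); (14,10,c); (14,11,c); (15,7,c); (15,11,c); (15,12,c); (16,10,c); (16,11,c); (16,12,c); result: nodes: 1:vx, 2:vx, 4:vx, 6:vx, 7:vx, 9:tri, 10:vx, 11:vx, 12:vx, 13:tri, 14:tri, 15:tri, 16:tri edges: (9,1,c); (9,1,ck); (9,2,c); (9,7,c); (13,2,c); (13,10,c); (13,12,c); (14,6,c); (14,10,c); (14,11,c); (15,7,c); (15,11,c); (15,12,c); (16,10,c); (16,11,c); (16,12,c)
step 2: rule r1; match: 0->9, 1->1, 2->2, 3->7; deleted nodes 9; deleted edges (9,1,c); (9,1,ck); (9,2,c); (9,7,c); added nodes 17, 18, 19, 20, 21, 22, 23; added edges (20,1,c); (20,17,c); (20,19,c); (21,2,c); (21,17,c); (21,18,c); (22,7,c); (22,18,c); (22,19,c); (23,17,c); (23,18,c); (23,19,c); result: nodes: 1:vx, 2:vx, 4:vx, 6:vx, 7:vx, 10:vx, 11:vx, 12:vx, 13:tri, 14:tri, 15:tri, 16:tri, 17:vx, 18:vx, 19:vx, 20:tri, 21:tri, 22:tri, 23:tri edges: (13,2,c); (13,10,c); (13,12,c); (14,6,c); (14,10,c); (14,11,c); (15,7,c); (15,11,c); (15,12,c); (16,10,c); (16,11,c); (16,12,c); (20,1,c); (20,17,c); (20,19,c); (21,2,c); (21,17,c); (21,18,c); (22,7,c); (22,18,c); (22,19,c); (23,17,c); (23,18,c); (23,19,c)
final:
nodes: 1:vx, 2:vx, 4:vx, 6:vx, 7:vx, 10:vx, 11:vx, 12:vx, 13:tri, 14:tri, 15:tri, 16:tri, 17:vx, 18:vx, 19:vx, 20:tri, 21:tri, 22:tri, 23:tri
edges: (13,2,c); (13,10,c); (13,12,c); (14,6,c); (14,10,c); (14,11,c); (15,7,c); (15,11,c); (15,12,c); (16,10,c); (16,11,c); (16,12,c); (20,1,c); (20,17,c); (20,19,c); (21,2,c); (21,17,c); (21,18,c); (22,7,c); (22,18,c); (22,19,c); (23,17,c); (23,18,c); (23,19,c)


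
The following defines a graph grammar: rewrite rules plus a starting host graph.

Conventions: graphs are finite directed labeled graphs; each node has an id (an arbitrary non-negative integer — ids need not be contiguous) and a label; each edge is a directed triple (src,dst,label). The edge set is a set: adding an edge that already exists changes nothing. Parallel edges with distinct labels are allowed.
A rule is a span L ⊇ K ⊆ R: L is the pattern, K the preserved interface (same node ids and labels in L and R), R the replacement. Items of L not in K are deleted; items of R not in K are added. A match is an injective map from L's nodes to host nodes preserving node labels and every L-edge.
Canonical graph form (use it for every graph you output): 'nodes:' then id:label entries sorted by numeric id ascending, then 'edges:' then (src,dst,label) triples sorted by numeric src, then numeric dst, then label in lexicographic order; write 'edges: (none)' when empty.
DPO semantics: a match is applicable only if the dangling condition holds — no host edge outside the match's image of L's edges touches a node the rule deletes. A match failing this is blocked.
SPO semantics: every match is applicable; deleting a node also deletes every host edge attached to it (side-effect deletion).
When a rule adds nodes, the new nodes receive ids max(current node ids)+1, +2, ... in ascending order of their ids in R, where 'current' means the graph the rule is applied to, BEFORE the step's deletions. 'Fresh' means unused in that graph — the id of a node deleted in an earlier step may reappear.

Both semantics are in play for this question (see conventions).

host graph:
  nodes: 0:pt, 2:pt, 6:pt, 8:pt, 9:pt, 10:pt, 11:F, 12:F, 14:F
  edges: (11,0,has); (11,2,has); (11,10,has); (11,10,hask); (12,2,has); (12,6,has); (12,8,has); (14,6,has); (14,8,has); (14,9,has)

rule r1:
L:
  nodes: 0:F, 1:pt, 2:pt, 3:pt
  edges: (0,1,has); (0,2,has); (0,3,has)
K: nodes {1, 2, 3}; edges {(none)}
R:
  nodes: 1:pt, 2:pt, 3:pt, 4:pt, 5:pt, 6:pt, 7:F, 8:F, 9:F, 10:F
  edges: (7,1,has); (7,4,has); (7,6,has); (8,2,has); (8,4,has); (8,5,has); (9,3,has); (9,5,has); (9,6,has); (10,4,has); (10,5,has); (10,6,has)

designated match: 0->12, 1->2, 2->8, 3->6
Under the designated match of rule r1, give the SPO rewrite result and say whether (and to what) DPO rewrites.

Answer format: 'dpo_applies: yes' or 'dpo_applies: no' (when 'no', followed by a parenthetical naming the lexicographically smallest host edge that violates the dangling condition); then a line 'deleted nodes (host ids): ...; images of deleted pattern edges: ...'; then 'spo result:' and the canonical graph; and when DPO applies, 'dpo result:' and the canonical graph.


dpo_applies: yes
deleted nodes (host ids): 12; images of deleted pattern edges: (12,2,has); (12,6,has); (12,8,has)
spo result:
nodes: 0:pt, 2:pt, 6:pt, 8:pt, 9:pt, 10:pt, 11:F, 14:F, 15:pt, 16:pt, 17:pt, 18:F, 19:F, 20:F, 21:F
edges: (11,0,has); (11,2,has); (11,10,has); (11,10,hask); (14,6,has); (14,8,has); (14,9,has); (18,2,has); (18,15,has); (18,17,has); (19,8,has); (19,15,has); (19,16,has); (20,6,has); (20,16,has); (20,17,has); (21,15,has); (21,16,has); (21,17,has)
dpo result:
nodes: 0:pt, 2:pt, 6:pt, 8:pt, 9:pt, 10:pt, 11:F, 14:F, 15:pt, 16:pt, 17:pt, 18:F, 19:F, 20:F, 21:F
edges: (11,0,has); (11,2,has); (11,10,has); (11,10,hask); (14,6,has); (14,8,has); (14,9,has); (18,2,has); (18,15,has); (18,17,has); (19,8,has); (19,15,has); (19,16,has); (20,6,has); (20,16,has); (20,17,has); (21,15,has); (21,16,has); (21,17,has)
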